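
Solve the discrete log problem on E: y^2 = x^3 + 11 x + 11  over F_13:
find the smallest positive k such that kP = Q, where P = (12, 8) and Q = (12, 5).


Enumerate multiples of P until we hit Q = (12, 5):
  1P = (12, 8)
  2P = (5, 3)
  3P = (5, 10)
  4P = (12, 5)
Match found at i = 4.

k = 4


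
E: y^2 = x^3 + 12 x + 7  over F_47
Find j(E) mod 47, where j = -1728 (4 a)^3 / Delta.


Delta = -16(4 a^3 + 27 b^2) mod 47 = 28
-1728 * (4 a)^3 = -1728 * (4*12)^3 mod 47 = 11
j = 11 * 28^(-1) mod 47 = 39

j = 39 (mod 47)


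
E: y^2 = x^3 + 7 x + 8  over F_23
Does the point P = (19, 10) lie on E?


Check whether y^2 = x^3 + 7 x + 8 (mod 23) for (x, y) = (19, 10).
LHS: y^2 = 10^2 mod 23 = 8
RHS: x^3 + 7 x + 8 = 19^3 + 7*19 + 8 mod 23 = 8
LHS = RHS

Yes, on the curve


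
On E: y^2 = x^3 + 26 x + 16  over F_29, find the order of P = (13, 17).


Compute successive multiples of P until we hit O:
  1P = (13, 17)
  2P = (9, 15)
  3P = (0, 4)
  4P = (17, 8)
  5P = (24, 15)
  6P = (16, 2)
  7P = (25, 14)
  8P = (11, 26)
  ... (continuing to 24P)
  24P = O

ord(P) = 24


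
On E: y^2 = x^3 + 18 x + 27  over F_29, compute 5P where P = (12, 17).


k = 5 = 101_2 (binary, LSB first: 101)
Double-and-add from P = (12, 17):
  bit 0 = 1: acc = O + (12, 17) = (12, 17)
  bit 1 = 0: acc unchanged = (12, 17)
  bit 2 = 1: acc = (12, 17) + (21, 3) = (2, 19)

5P = (2, 19)


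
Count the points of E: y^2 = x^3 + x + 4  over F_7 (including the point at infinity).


For each x in F_7, count y with y^2 = x^3 + 1 x + 4 mod 7:
  x = 0: RHS = 4, y in [2, 5]  -> 2 point(s)
  x = 2: RHS = 0, y in [0]  -> 1 point(s)
  x = 4: RHS = 2, y in [3, 4]  -> 2 point(s)
  x = 5: RHS = 1, y in [1, 6]  -> 2 point(s)
  x = 6: RHS = 2, y in [3, 4]  -> 2 point(s)
Affine points: 9. Add the point at infinity: total = 10.

#E(F_7) = 10


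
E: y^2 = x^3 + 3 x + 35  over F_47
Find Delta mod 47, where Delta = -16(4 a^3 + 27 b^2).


4 a^3 + 27 b^2 = 4*3^3 + 27*35^2 = 108 + 33075 = 33183
Delta = -16 * (33183) = -530928
Delta mod 47 = 31

Delta = 31 (mod 47)


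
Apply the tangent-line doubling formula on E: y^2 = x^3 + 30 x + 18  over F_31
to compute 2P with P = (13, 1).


Doubling: s = (3 x1^2 + a) / (2 y1)
s = (3*13^2 + 30) / (2*1) mod 31 = 5
x3 = s^2 - 2 x1 mod 31 = 5^2 - 2*13 = 30
y3 = s (x1 - x3) - y1 mod 31 = 5 * (13 - 30) - 1 = 7

2P = (30, 7)


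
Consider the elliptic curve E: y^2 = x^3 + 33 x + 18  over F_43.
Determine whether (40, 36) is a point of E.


Check whether y^2 = x^3 + 33 x + 18 (mod 43) for (x, y) = (40, 36).
LHS: y^2 = 36^2 mod 43 = 6
RHS: x^3 + 33 x + 18 = 40^3 + 33*40 + 18 mod 43 = 21
LHS != RHS

No, not on the curve


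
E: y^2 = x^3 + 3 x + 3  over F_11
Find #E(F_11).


For each x in F_11, count y with y^2 = x^3 + 3 x + 3 mod 11:
  x = 0: RHS = 3, y in [5, 6]  -> 2 point(s)
  x = 5: RHS = 0, y in [0]  -> 1 point(s)
  x = 7: RHS = 4, y in [2, 9]  -> 2 point(s)
  x = 8: RHS = 0, y in [0]  -> 1 point(s)
  x = 9: RHS = 0, y in [0]  -> 1 point(s)
Affine points: 7. Add the point at infinity: total = 8.

#E(F_11) = 8


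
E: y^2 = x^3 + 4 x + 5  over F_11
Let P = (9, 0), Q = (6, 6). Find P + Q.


P != Q, so use the chord formula.
s = (y2 - y1) / (x2 - x1) = (6) / (8) mod 11 = 9
x3 = s^2 - x1 - x2 mod 11 = 9^2 - 9 - 6 = 0
y3 = s (x1 - x3) - y1 mod 11 = 9 * (9 - 0) - 0 = 4

P + Q = (0, 4)


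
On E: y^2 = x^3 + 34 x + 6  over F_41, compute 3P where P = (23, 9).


k = 3 = 11_2 (binary, LSB first: 11)
Double-and-add from P = (23, 9):
  bit 0 = 1: acc = O + (23, 9) = (23, 9)
  bit 1 = 1: acc = (23, 9) + (38, 0) = (23, 32)

3P = (23, 32)


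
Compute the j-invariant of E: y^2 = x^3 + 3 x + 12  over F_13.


Delta = -16(4 a^3 + 27 b^2) mod 13 = 11
-1728 * (4 a)^3 = -1728 * (4*3)^3 mod 13 = 12
j = 12 * 11^(-1) mod 13 = 7

j = 7 (mod 13)


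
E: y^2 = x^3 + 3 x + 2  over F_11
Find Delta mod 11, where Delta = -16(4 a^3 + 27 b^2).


4 a^3 + 27 b^2 = 4*3^3 + 27*2^2 = 108 + 108 = 216
Delta = -16 * (216) = -3456
Delta mod 11 = 9

Delta = 9 (mod 11)


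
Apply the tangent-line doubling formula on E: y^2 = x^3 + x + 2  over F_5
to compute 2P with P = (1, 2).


Doubling: s = (3 x1^2 + a) / (2 y1)
s = (3*1^2 + 1) / (2*2) mod 5 = 1
x3 = s^2 - 2 x1 mod 5 = 1^2 - 2*1 = 4
y3 = s (x1 - x3) - y1 mod 5 = 1 * (1 - 4) - 2 = 0

2P = (4, 0)


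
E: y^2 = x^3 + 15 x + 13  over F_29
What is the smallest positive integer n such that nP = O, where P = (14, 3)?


Compute successive multiples of P until we hit O:
  1P = (14, 3)
  2P = (2, 14)
  3P = (8, 6)
  4P = (0, 19)
  5P = (24, 25)
  6P = (26, 17)
  7P = (25, 18)
  8P = (6, 0)
  ... (continuing to 16P)
  16P = O

ord(P) = 16


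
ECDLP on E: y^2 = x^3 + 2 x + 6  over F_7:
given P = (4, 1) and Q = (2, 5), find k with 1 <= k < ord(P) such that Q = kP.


Enumerate multiples of P until we hit Q = (2, 5):
  1P = (4, 1)
  2P = (1, 4)
  3P = (3, 5)
  4P = (2, 5)
Match found at i = 4.

k = 4


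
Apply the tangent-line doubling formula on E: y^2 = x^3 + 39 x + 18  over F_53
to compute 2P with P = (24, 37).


Doubling: s = (3 x1^2 + a) / (2 y1)
s = (3*24^2 + 39) / (2*37) mod 53 = 16
x3 = s^2 - 2 x1 mod 53 = 16^2 - 2*24 = 49
y3 = s (x1 - x3) - y1 mod 53 = 16 * (24 - 49) - 37 = 40

2P = (49, 40)


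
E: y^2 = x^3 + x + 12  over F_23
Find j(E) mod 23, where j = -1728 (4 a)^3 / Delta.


Delta = -16(4 a^3 + 27 b^2) mod 23 = 12
-1728 * (4 a)^3 = -1728 * (4*1)^3 mod 23 = 15
j = 15 * 12^(-1) mod 23 = 7

j = 7 (mod 23)


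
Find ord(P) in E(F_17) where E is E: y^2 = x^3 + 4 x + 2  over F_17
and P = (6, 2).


Compute successive multiples of P until we hit O:
  1P = (6, 2)
  2P = (7, 4)
  3P = (8, 11)
  4P = (2, 16)
  5P = (0, 11)
  6P = (9, 11)
  7P = (11, 0)
  8P = (9, 6)
  ... (continuing to 14P)
  14P = O

ord(P) = 14


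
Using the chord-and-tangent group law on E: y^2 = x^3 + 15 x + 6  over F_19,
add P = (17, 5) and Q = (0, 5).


P != Q, so use the chord formula.
s = (y2 - y1) / (x2 - x1) = (0) / (2) mod 19 = 0
x3 = s^2 - x1 - x2 mod 19 = 0^2 - 17 - 0 = 2
y3 = s (x1 - x3) - y1 mod 19 = 0 * (17 - 2) - 5 = 14

P + Q = (2, 14)


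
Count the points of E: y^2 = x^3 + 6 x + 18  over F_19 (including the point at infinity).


For each x in F_19, count y with y^2 = x^3 + 6 x + 18 mod 19:
  x = 1: RHS = 6, y in [5, 14]  -> 2 point(s)
  x = 2: RHS = 0, y in [0]  -> 1 point(s)
  x = 3: RHS = 6, y in [5, 14]  -> 2 point(s)
  x = 4: RHS = 11, y in [7, 12]  -> 2 point(s)
  x = 6: RHS = 4, y in [2, 17]  -> 2 point(s)
  x = 7: RHS = 4, y in [2, 17]  -> 2 point(s)
  x = 11: RHS = 9, y in [3, 16]  -> 2 point(s)
  x = 15: RHS = 6, y in [5, 14]  -> 2 point(s)
  x = 16: RHS = 11, y in [7, 12]  -> 2 point(s)
  x = 17: RHS = 17, y in [6, 13]  -> 2 point(s)
  x = 18: RHS = 11, y in [7, 12]  -> 2 point(s)
Affine points: 21. Add the point at infinity: total = 22.

#E(F_19) = 22


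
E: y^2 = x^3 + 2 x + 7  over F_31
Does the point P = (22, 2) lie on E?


Check whether y^2 = x^3 + 2 x + 7 (mod 31) for (x, y) = (22, 2).
LHS: y^2 = 2^2 mod 31 = 4
RHS: x^3 + 2 x + 7 = 22^3 + 2*22 + 7 mod 31 = 4
LHS = RHS

Yes, on the curve


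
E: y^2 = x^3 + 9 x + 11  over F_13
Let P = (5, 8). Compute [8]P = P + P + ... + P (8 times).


k = 8 = 1000_2 (binary, LSB first: 0001)
Double-and-add from P = (5, 8):
  bit 0 = 0: acc unchanged = O
  bit 1 = 0: acc unchanged = O
  bit 2 = 0: acc unchanged = O
  bit 3 = 1: acc = O + (12, 1) = (12, 1)

8P = (12, 1)


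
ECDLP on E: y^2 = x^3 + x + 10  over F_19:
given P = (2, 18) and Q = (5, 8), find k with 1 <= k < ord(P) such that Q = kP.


Enumerate multiples of P until we hit Q = (5, 8):
  1P = (2, 18)
  2P = (5, 11)
  3P = (9, 11)
  4P = (9, 8)
  5P = (5, 8)
Match found at i = 5.

k = 5


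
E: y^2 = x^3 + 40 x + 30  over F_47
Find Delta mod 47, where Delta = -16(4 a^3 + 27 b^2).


4 a^3 + 27 b^2 = 4*40^3 + 27*30^2 = 256000 + 24300 = 280300
Delta = -16 * (280300) = -4484800
Delta mod 47 = 34

Delta = 34 (mod 47)


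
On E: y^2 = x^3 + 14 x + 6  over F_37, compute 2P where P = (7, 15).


Doubling: s = (3 x1^2 + a) / (2 y1)
s = (3*7^2 + 14) / (2*15) mod 37 = 14
x3 = s^2 - 2 x1 mod 37 = 14^2 - 2*7 = 34
y3 = s (x1 - x3) - y1 mod 37 = 14 * (7 - 34) - 15 = 14

2P = (34, 14)


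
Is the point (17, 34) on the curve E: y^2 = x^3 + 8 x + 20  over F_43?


Check whether y^2 = x^3 + 8 x + 20 (mod 43) for (x, y) = (17, 34).
LHS: y^2 = 34^2 mod 43 = 38
RHS: x^3 + 8 x + 20 = 17^3 + 8*17 + 20 mod 43 = 38
LHS = RHS

Yes, on the curve


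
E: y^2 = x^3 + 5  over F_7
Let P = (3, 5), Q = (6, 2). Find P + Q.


P != Q, so use the chord formula.
s = (y2 - y1) / (x2 - x1) = (4) / (3) mod 7 = 6
x3 = s^2 - x1 - x2 mod 7 = 6^2 - 3 - 6 = 6
y3 = s (x1 - x3) - y1 mod 7 = 6 * (3 - 6) - 5 = 5

P + Q = (6, 5)


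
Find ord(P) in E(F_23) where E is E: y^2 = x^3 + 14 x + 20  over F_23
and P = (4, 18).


Compute successive multiples of P until we hit O:
  1P = (4, 18)
  2P = (1, 14)
  3P = (7, 1)
  4P = (16, 4)
  5P = (5, 10)
  6P = (9, 22)
  7P = (18, 3)
  8P = (14, 19)
  ... (continuing to 18P)
  18P = O

ord(P) = 18


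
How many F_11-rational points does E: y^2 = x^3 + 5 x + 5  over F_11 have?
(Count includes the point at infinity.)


For each x in F_11, count y with y^2 = x^3 + 5 x + 5 mod 11:
  x = 0: RHS = 5, y in [4, 7]  -> 2 point(s)
  x = 1: RHS = 0, y in [0]  -> 1 point(s)
  x = 2: RHS = 1, y in [1, 10]  -> 2 point(s)
  x = 3: RHS = 3, y in [5, 6]  -> 2 point(s)
  x = 4: RHS = 1, y in [1, 10]  -> 2 point(s)
  x = 5: RHS = 1, y in [1, 10]  -> 2 point(s)
  x = 6: RHS = 9, y in [3, 8]  -> 2 point(s)
  x = 7: RHS = 9, y in [3, 8]  -> 2 point(s)
  x = 9: RHS = 9, y in [3, 8]  -> 2 point(s)
Affine points: 17. Add the point at infinity: total = 18.

#E(F_11) = 18


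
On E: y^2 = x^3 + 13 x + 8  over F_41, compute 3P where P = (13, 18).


k = 3 = 11_2 (binary, LSB first: 11)
Double-and-add from P = (13, 18):
  bit 0 = 1: acc = O + (13, 18) = (13, 18)
  bit 1 = 1: acc = (13, 18) + (7, 14) = (26, 28)

3P = (26, 28)


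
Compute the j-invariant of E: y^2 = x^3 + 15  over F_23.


Delta = -16(4 a^3 + 27 b^2) mod 23 = 21
-1728 * (4 a)^3 = -1728 * (4*0)^3 mod 23 = 0
j = 0 * 21^(-1) mod 23 = 0

j = 0 (mod 23)


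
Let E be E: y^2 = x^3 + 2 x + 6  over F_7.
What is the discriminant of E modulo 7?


4 a^3 + 27 b^2 = 4*2^3 + 27*6^2 = 32 + 972 = 1004
Delta = -16 * (1004) = -16064
Delta mod 7 = 1

Delta = 1 (mod 7)


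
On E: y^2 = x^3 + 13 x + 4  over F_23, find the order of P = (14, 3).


Compute successive multiples of P until we hit O:
  1P = (14, 3)
  2P = (1, 15)
  3P = (3, 1)
  4P = (22, 6)
  5P = (22, 17)
  6P = (3, 22)
  7P = (1, 8)
  8P = (14, 20)
  ... (continuing to 9P)
  9P = O

ord(P) = 9


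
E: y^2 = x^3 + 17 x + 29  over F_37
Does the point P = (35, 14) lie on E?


Check whether y^2 = x^3 + 17 x + 29 (mod 37) for (x, y) = (35, 14).
LHS: y^2 = 14^2 mod 37 = 11
RHS: x^3 + 17 x + 29 = 35^3 + 17*35 + 29 mod 37 = 24
LHS != RHS

No, not on the curve


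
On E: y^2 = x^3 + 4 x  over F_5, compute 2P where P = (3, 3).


k = 2 = 10_2 (binary, LSB first: 01)
Double-and-add from P = (3, 3):
  bit 0 = 0: acc unchanged = O
  bit 1 = 1: acc = O + (0, 0) = (0, 0)

2P = (0, 0)


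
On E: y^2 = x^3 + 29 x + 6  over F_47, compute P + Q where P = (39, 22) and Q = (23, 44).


P != Q, so use the chord formula.
s = (y2 - y1) / (x2 - x1) = (22) / (31) mod 47 = 28
x3 = s^2 - x1 - x2 mod 47 = 28^2 - 39 - 23 = 17
y3 = s (x1 - x3) - y1 mod 47 = 28 * (39 - 17) - 22 = 30

P + Q = (17, 30)


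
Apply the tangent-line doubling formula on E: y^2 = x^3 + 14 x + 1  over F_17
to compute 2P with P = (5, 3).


Doubling: s = (3 x1^2 + a) / (2 y1)
s = (3*5^2 + 14) / (2*3) mod 17 = 12
x3 = s^2 - 2 x1 mod 17 = 12^2 - 2*5 = 15
y3 = s (x1 - x3) - y1 mod 17 = 12 * (5 - 15) - 3 = 13

2P = (15, 13)


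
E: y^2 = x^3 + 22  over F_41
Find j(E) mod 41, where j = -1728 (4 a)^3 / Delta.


Delta = -16(4 a^3 + 27 b^2) mod 41 = 12
-1728 * (4 a)^3 = -1728 * (4*0)^3 mod 41 = 0
j = 0 * 12^(-1) mod 41 = 0

j = 0 (mod 41)


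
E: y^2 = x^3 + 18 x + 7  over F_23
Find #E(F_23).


For each x in F_23, count y with y^2 = x^3 + 18 x + 7 mod 23:
  x = 1: RHS = 3, y in [7, 16]  -> 2 point(s)
  x = 6: RHS = 9, y in [3, 20]  -> 2 point(s)
  x = 7: RHS = 16, y in [4, 19]  -> 2 point(s)
  x = 9: RHS = 1, y in [1, 22]  -> 2 point(s)
  x = 11: RHS = 18, y in [8, 15]  -> 2 point(s)
  x = 13: RHS = 0, y in [0]  -> 1 point(s)
  x = 14: RHS = 13, y in [6, 17]  -> 2 point(s)
  x = 15: RHS = 18, y in [8, 15]  -> 2 point(s)
  x = 19: RHS = 9, y in [3, 20]  -> 2 point(s)
  x = 20: RHS = 18, y in [8, 15]  -> 2 point(s)
  x = 21: RHS = 9, y in [3, 20]  -> 2 point(s)
Affine points: 21. Add the point at infinity: total = 22.

#E(F_23) = 22


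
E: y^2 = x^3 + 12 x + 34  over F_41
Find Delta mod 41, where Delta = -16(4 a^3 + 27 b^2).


4 a^3 + 27 b^2 = 4*12^3 + 27*34^2 = 6912 + 31212 = 38124
Delta = -16 * (38124) = -609984
Delta mod 41 = 14

Delta = 14 (mod 41)


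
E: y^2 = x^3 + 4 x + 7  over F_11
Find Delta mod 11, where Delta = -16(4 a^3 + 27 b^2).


4 a^3 + 27 b^2 = 4*4^3 + 27*7^2 = 256 + 1323 = 1579
Delta = -16 * (1579) = -25264
Delta mod 11 = 3

Delta = 3 (mod 11)


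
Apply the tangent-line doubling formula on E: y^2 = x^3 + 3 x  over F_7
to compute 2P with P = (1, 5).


Doubling: s = (3 x1^2 + a) / (2 y1)
s = (3*1^2 + 3) / (2*5) mod 7 = 2
x3 = s^2 - 2 x1 mod 7 = 2^2 - 2*1 = 2
y3 = s (x1 - x3) - y1 mod 7 = 2 * (1 - 2) - 5 = 0

2P = (2, 0)


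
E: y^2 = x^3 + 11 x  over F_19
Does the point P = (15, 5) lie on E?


Check whether y^2 = x^3 + 11 x + 0 (mod 19) for (x, y) = (15, 5).
LHS: y^2 = 5^2 mod 19 = 6
RHS: x^3 + 11 x + 0 = 15^3 + 11*15 + 0 mod 19 = 6
LHS = RHS

Yes, on the curve


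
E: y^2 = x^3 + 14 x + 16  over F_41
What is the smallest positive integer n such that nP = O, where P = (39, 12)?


Compute successive multiples of P until we hit O:
  1P = (39, 12)
  2P = (14, 39)
  3P = (24, 21)
  4P = (21, 10)
  5P = (21, 31)
  6P = (24, 20)
  7P = (14, 2)
  8P = (39, 29)
  ... (continuing to 9P)
  9P = O

ord(P) = 9


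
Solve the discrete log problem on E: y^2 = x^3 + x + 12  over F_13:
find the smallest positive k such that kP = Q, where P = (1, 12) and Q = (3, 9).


Enumerate multiples of P until we hit Q = (3, 9):
  1P = (1, 12)
  2P = (2, 3)
  3P = (0, 5)
  4P = (9, 10)
  5P = (12, 7)
  6P = (3, 9)
Match found at i = 6.

k = 6


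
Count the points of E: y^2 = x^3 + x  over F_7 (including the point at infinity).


For each x in F_7, count y with y^2 = x^3 + 1 x + 0 mod 7:
  x = 0: RHS = 0, y in [0]  -> 1 point(s)
  x = 1: RHS = 2, y in [3, 4]  -> 2 point(s)
  x = 3: RHS = 2, y in [3, 4]  -> 2 point(s)
  x = 5: RHS = 4, y in [2, 5]  -> 2 point(s)
Affine points: 7. Add the point at infinity: total = 8.

#E(F_7) = 8


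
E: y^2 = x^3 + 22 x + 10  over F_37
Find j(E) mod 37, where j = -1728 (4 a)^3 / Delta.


Delta = -16(4 a^3 + 27 b^2) mod 37 = 10
-1728 * (4 a)^3 = -1728 * (4*22)^3 mod 37 = 29
j = 29 * 10^(-1) mod 37 = 14

j = 14 (mod 37)


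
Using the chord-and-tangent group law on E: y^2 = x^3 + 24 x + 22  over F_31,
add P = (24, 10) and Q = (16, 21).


P != Q, so use the chord formula.
s = (y2 - y1) / (x2 - x1) = (11) / (23) mod 31 = 18
x3 = s^2 - x1 - x2 mod 31 = 18^2 - 24 - 16 = 5
y3 = s (x1 - x3) - y1 mod 31 = 18 * (24 - 5) - 10 = 22

P + Q = (5, 22)


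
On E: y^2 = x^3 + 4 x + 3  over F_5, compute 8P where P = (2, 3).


k = 8 = 1000_2 (binary, LSB first: 0001)
Double-and-add from P = (2, 3):
  bit 0 = 0: acc unchanged = O
  bit 1 = 0: acc unchanged = O
  bit 2 = 0: acc unchanged = O
  bit 3 = 1: acc = O + (2, 2) = (2, 2)

8P = (2, 2)


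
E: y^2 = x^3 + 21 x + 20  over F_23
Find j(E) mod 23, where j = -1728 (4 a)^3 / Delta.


Delta = -16(4 a^3 + 27 b^2) mod 23 = 5
-1728 * (4 a)^3 = -1728 * (4*21)^3 mod 23 = 18
j = 18 * 5^(-1) mod 23 = 22

j = 22 (mod 23)


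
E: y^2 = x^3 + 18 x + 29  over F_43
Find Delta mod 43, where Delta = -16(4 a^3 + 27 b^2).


4 a^3 + 27 b^2 = 4*18^3 + 27*29^2 = 23328 + 22707 = 46035
Delta = -16 * (46035) = -736560
Delta mod 43 = 30

Delta = 30 (mod 43)


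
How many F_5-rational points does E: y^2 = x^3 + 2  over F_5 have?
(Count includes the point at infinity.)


For each x in F_5, count y with y^2 = x^3 + 0 x + 2 mod 5:
  x = 2: RHS = 0, y in [0]  -> 1 point(s)
  x = 3: RHS = 4, y in [2, 3]  -> 2 point(s)
  x = 4: RHS = 1, y in [1, 4]  -> 2 point(s)
Affine points: 5. Add the point at infinity: total = 6.

#E(F_5) = 6


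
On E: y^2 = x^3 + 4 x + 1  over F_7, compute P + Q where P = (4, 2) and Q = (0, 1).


P != Q, so use the chord formula.
s = (y2 - y1) / (x2 - x1) = (6) / (3) mod 7 = 2
x3 = s^2 - x1 - x2 mod 7 = 2^2 - 4 - 0 = 0
y3 = s (x1 - x3) - y1 mod 7 = 2 * (4 - 0) - 2 = 6

P + Q = (0, 6)


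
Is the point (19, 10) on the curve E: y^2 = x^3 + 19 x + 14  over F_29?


Check whether y^2 = x^3 + 19 x + 14 (mod 29) for (x, y) = (19, 10).
LHS: y^2 = 10^2 mod 29 = 13
RHS: x^3 + 19 x + 14 = 19^3 + 19*19 + 14 mod 29 = 13
LHS = RHS

Yes, on the curve


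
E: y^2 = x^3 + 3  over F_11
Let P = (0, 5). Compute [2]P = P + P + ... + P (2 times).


k = 2 = 10_2 (binary, LSB first: 01)
Double-and-add from P = (0, 5):
  bit 0 = 0: acc unchanged = O
  bit 1 = 1: acc = O + (0, 6) = (0, 6)

2P = (0, 6)


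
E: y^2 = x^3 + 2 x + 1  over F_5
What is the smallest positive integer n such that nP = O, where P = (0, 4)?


Compute successive multiples of P until we hit O:
  1P = (0, 4)
  2P = (1, 2)
  3P = (3, 2)
  4P = (3, 3)
  5P = (1, 3)
  6P = (0, 1)
  7P = O

ord(P) = 7


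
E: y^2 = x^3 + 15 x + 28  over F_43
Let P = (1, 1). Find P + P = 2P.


Doubling: s = (3 x1^2 + a) / (2 y1)
s = (3*1^2 + 15) / (2*1) mod 43 = 9
x3 = s^2 - 2 x1 mod 43 = 9^2 - 2*1 = 36
y3 = s (x1 - x3) - y1 mod 43 = 9 * (1 - 36) - 1 = 28

2P = (36, 28)


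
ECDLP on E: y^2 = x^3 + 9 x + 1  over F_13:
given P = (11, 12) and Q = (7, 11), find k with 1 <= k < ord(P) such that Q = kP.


Enumerate multiples of P until we hit Q = (7, 11):
  1P = (11, 12)
  2P = (7, 11)
Match found at i = 2.

k = 2


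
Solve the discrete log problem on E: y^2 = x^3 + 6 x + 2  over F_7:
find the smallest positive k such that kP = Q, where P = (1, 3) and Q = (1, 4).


Enumerate multiples of P until we hit Q = (1, 4):
  1P = (1, 3)
  2P = (2, 6)
  3P = (6, 3)
  4P = (0, 4)
  5P = (0, 3)
  6P = (6, 4)
  7P = (2, 1)
  8P = (1, 4)
Match found at i = 8.

k = 8


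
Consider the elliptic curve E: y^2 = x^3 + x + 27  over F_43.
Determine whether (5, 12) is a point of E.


Check whether y^2 = x^3 + 1 x + 27 (mod 43) for (x, y) = (5, 12).
LHS: y^2 = 12^2 mod 43 = 15
RHS: x^3 + 1 x + 27 = 5^3 + 1*5 + 27 mod 43 = 28
LHS != RHS

No, not on the curve


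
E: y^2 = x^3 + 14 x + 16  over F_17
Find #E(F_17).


For each x in F_17, count y with y^2 = x^3 + 14 x + 16 mod 17:
  x = 0: RHS = 16, y in [4, 13]  -> 2 point(s)
  x = 2: RHS = 1, y in [1, 16]  -> 2 point(s)
  x = 3: RHS = 0, y in [0]  -> 1 point(s)
  x = 4: RHS = 0, y in [0]  -> 1 point(s)
  x = 7: RHS = 15, y in [7, 10]  -> 2 point(s)
  x = 9: RHS = 4, y in [2, 15]  -> 2 point(s)
  x = 10: RHS = 0, y in [0]  -> 1 point(s)
  x = 12: RHS = 8, y in [5, 12]  -> 2 point(s)
  x = 13: RHS = 15, y in [7, 10]  -> 2 point(s)
  x = 14: RHS = 15, y in [7, 10]  -> 2 point(s)
  x = 16: RHS = 1, y in [1, 16]  -> 2 point(s)
Affine points: 19. Add the point at infinity: total = 20.

#E(F_17) = 20


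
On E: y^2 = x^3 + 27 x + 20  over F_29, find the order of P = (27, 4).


Compute successive multiples of P until we hit O:
  1P = (27, 4)
  2P = (11, 16)
  3P = (26, 17)
  4P = (0, 22)
  5P = (25, 14)
  6P = (2, 16)
  7P = (9, 21)
  8P = (16, 13)
  ... (continuing to 31P)
  31P = O

ord(P) = 31


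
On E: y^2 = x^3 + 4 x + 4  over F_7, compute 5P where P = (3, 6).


k = 5 = 101_2 (binary, LSB first: 101)
Double-and-add from P = (3, 6):
  bit 0 = 1: acc = O + (3, 6) = (3, 6)
  bit 1 = 0: acc unchanged = (3, 6)
  bit 2 = 1: acc = (3, 6) + (1, 4) = (4, 0)

5P = (4, 0)


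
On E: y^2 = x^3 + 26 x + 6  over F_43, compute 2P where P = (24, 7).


Doubling: s = (3 x1^2 + a) / (2 y1)
s = (3*24^2 + 26) / (2*7) mod 43 = 27
x3 = s^2 - 2 x1 mod 43 = 27^2 - 2*24 = 36
y3 = s (x1 - x3) - y1 mod 43 = 27 * (24 - 36) - 7 = 13

2P = (36, 13)


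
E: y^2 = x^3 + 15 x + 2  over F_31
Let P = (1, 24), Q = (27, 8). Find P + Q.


P != Q, so use the chord formula.
s = (y2 - y1) / (x2 - x1) = (15) / (26) mod 31 = 28
x3 = s^2 - x1 - x2 mod 31 = 28^2 - 1 - 27 = 12
y3 = s (x1 - x3) - y1 mod 31 = 28 * (1 - 12) - 24 = 9

P + Q = (12, 9)


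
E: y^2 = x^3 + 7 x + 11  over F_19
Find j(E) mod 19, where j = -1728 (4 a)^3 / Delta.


Delta = -16(4 a^3 + 27 b^2) mod 19 = 9
-1728 * (4 a)^3 = -1728 * (4*7)^3 mod 19 = 7
j = 7 * 9^(-1) mod 19 = 5

j = 5 (mod 19)


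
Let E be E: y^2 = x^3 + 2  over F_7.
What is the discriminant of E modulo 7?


4 a^3 + 27 b^2 = 4*0^3 + 27*2^2 = 0 + 108 = 108
Delta = -16 * (108) = -1728
Delta mod 7 = 1

Delta = 1 (mod 7)


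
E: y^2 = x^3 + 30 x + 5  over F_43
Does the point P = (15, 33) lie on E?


Check whether y^2 = x^3 + 30 x + 5 (mod 43) for (x, y) = (15, 33).
LHS: y^2 = 33^2 mod 43 = 14
RHS: x^3 + 30 x + 5 = 15^3 + 30*15 + 5 mod 43 = 3
LHS != RHS

No, not on the curve


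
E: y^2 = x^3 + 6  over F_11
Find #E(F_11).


For each x in F_11, count y with y^2 = x^3 + 0 x + 6 mod 11:
  x = 2: RHS = 3, y in [5, 6]  -> 2 point(s)
  x = 3: RHS = 0, y in [0]  -> 1 point(s)
  x = 4: RHS = 4, y in [2, 9]  -> 2 point(s)
  x = 8: RHS = 1, y in [1, 10]  -> 2 point(s)
  x = 9: RHS = 9, y in [3, 8]  -> 2 point(s)
  x = 10: RHS = 5, y in [4, 7]  -> 2 point(s)
Affine points: 11. Add the point at infinity: total = 12.

#E(F_11) = 12


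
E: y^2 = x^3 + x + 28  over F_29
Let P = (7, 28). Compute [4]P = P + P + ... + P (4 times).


k = 4 = 100_2 (binary, LSB first: 001)
Double-and-add from P = (7, 28):
  bit 0 = 0: acc unchanged = O
  bit 1 = 0: acc unchanged = O
  bit 2 = 1: acc = O + (10, 9) = (10, 9)

4P = (10, 9)


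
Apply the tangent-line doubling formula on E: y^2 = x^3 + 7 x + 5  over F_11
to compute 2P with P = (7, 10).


Doubling: s = (3 x1^2 + a) / (2 y1)
s = (3*7^2 + 7) / (2*10) mod 11 = 0
x3 = s^2 - 2 x1 mod 11 = 0^2 - 2*7 = 8
y3 = s (x1 - x3) - y1 mod 11 = 0 * (7 - 8) - 10 = 1

2P = (8, 1)


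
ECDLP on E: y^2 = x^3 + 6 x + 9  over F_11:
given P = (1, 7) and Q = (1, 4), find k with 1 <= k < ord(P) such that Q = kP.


Enumerate multiples of P until we hit Q = (1, 4):
  1P = (1, 7)
  2P = (7, 8)
  3P = (7, 3)
  4P = (1, 4)
Match found at i = 4.

k = 4


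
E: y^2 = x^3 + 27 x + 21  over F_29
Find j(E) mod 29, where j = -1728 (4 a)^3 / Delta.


Delta = -16(4 a^3 + 27 b^2) mod 29 = 8
-1728 * (4 a)^3 = -1728 * (4*27)^3 mod 29 = 4
j = 4 * 8^(-1) mod 29 = 15

j = 15 (mod 29)


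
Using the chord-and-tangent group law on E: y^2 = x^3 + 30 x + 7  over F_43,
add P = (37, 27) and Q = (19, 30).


P != Q, so use the chord formula.
s = (y2 - y1) / (x2 - x1) = (3) / (25) mod 43 = 7
x3 = s^2 - x1 - x2 mod 43 = 7^2 - 37 - 19 = 36
y3 = s (x1 - x3) - y1 mod 43 = 7 * (37 - 36) - 27 = 23

P + Q = (36, 23)


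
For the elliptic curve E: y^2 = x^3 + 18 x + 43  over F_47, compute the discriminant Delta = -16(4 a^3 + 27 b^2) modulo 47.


4 a^3 + 27 b^2 = 4*18^3 + 27*43^2 = 23328 + 49923 = 73251
Delta = -16 * (73251) = -1172016
Delta mod 47 = 23

Delta = 23 (mod 47)


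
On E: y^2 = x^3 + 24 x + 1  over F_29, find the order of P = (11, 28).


Compute successive multiples of P until we hit O:
  1P = (11, 28)
  2P = (3, 19)
  3P = (14, 23)
  4P = (10, 9)
  5P = (21, 14)
  6P = (21, 15)
  7P = (10, 20)
  8P = (14, 6)
  ... (continuing to 11P)
  11P = O

ord(P) = 11


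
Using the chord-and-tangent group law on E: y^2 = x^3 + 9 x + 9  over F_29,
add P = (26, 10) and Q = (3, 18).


P != Q, so use the chord formula.
s = (y2 - y1) / (x2 - x1) = (8) / (6) mod 29 = 11
x3 = s^2 - x1 - x2 mod 29 = 11^2 - 26 - 3 = 5
y3 = s (x1 - x3) - y1 mod 29 = 11 * (26 - 5) - 10 = 18

P + Q = (5, 18)


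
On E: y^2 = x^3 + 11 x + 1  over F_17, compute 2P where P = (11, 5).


k = 2 = 10_2 (binary, LSB first: 01)
Double-and-add from P = (11, 5):
  bit 0 = 0: acc unchanged = O
  bit 1 = 1: acc = O + (12, 12) = (12, 12)

2P = (12, 12)


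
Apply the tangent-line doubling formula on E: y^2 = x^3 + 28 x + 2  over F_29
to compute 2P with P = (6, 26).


Doubling: s = (3 x1^2 + a) / (2 y1)
s = (3*6^2 + 28) / (2*26) mod 29 = 16
x3 = s^2 - 2 x1 mod 29 = 16^2 - 2*6 = 12
y3 = s (x1 - x3) - y1 mod 29 = 16 * (6 - 12) - 26 = 23

2P = (12, 23)


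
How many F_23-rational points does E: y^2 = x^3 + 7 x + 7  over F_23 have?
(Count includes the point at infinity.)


For each x in F_23, count y with y^2 = x^3 + 7 x + 7 mod 23:
  x = 2: RHS = 6, y in [11, 12]  -> 2 point(s)
  x = 3: RHS = 9, y in [3, 20]  -> 2 point(s)
  x = 5: RHS = 6, y in [11, 12]  -> 2 point(s)
  x = 6: RHS = 12, y in [9, 14]  -> 2 point(s)
  x = 7: RHS = 8, y in [10, 13]  -> 2 point(s)
  x = 8: RHS = 0, y in [0]  -> 1 point(s)
  x = 11: RHS = 12, y in [9, 14]  -> 2 point(s)
  x = 12: RHS = 2, y in [5, 18]  -> 2 point(s)
  x = 13: RHS = 18, y in [8, 15]  -> 2 point(s)
  x = 16: RHS = 6, y in [11, 12]  -> 2 point(s)
  x = 17: RHS = 2, y in [5, 18]  -> 2 point(s)
  x = 18: RHS = 8, y in [10, 13]  -> 2 point(s)
  x = 21: RHS = 8, y in [10, 13]  -> 2 point(s)
Affine points: 25. Add the point at infinity: total = 26.

#E(F_23) = 26


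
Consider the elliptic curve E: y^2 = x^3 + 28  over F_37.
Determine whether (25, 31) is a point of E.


Check whether y^2 = x^3 + 0 x + 28 (mod 37) for (x, y) = (25, 31).
LHS: y^2 = 31^2 mod 37 = 36
RHS: x^3 + 0 x + 28 = 25^3 + 0*25 + 28 mod 37 = 2
LHS != RHS

No, not on the curve


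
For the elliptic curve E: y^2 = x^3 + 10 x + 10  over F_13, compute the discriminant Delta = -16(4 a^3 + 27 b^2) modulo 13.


4 a^3 + 27 b^2 = 4*10^3 + 27*10^2 = 4000 + 2700 = 6700
Delta = -16 * (6700) = -107200
Delta mod 13 = 11

Delta = 11 (mod 13)


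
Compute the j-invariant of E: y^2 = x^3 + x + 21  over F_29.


Delta = -16(4 a^3 + 27 b^2) mod 29 = 12
-1728 * (4 a)^3 = -1728 * (4*1)^3 mod 29 = 14
j = 14 * 12^(-1) mod 29 = 6

j = 6 (mod 29)


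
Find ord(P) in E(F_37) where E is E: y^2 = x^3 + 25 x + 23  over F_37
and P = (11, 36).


Compute successive multiples of P until we hit O:
  1P = (11, 36)
  2P = (22, 26)
  3P = (14, 34)
  4P = (33, 28)
  5P = (2, 28)
  6P = (12, 33)
  7P = (23, 0)
  8P = (12, 4)
  ... (continuing to 14P)
  14P = O

ord(P) = 14


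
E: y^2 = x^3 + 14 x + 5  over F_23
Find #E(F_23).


For each x in F_23, count y with y^2 = x^3 + 14 x + 5 mod 23:
  x = 2: RHS = 18, y in [8, 15]  -> 2 point(s)
  x = 5: RHS = 16, y in [4, 19]  -> 2 point(s)
  x = 6: RHS = 6, y in [11, 12]  -> 2 point(s)
  x = 7: RHS = 9, y in [3, 20]  -> 2 point(s)
  x = 8: RHS = 8, y in [10, 13]  -> 2 point(s)
  x = 9: RHS = 9, y in [3, 20]  -> 2 point(s)
  x = 10: RHS = 18, y in [8, 15]  -> 2 point(s)
  x = 11: RHS = 18, y in [8, 15]  -> 2 point(s)
  x = 14: RHS = 1, y in [1, 22]  -> 2 point(s)
  x = 15: RHS = 2, y in [5, 18]  -> 2 point(s)
  x = 16: RHS = 1, y in [1, 22]  -> 2 point(s)
  x = 17: RHS = 4, y in [2, 21]  -> 2 point(s)
  x = 19: RHS = 0, y in [0]  -> 1 point(s)
  x = 22: RHS = 13, y in [6, 17]  -> 2 point(s)
Affine points: 27. Add the point at infinity: total = 28.

#E(F_23) = 28


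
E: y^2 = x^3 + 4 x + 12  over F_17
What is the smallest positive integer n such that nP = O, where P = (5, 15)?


Compute successive multiples of P until we hit O:
  1P = (5, 15)
  2P = (5, 2)
  3P = O

ord(P) = 3


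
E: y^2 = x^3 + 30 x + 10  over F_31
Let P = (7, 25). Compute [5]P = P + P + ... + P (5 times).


k = 5 = 101_2 (binary, LSB first: 101)
Double-and-add from P = (7, 25):
  bit 0 = 1: acc = O + (7, 25) = (7, 25)
  bit 1 = 0: acc unchanged = (7, 25)
  bit 2 = 1: acc = (7, 25) + (0, 17) = (0, 14)

5P = (0, 14)


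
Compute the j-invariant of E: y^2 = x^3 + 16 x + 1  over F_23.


Delta = -16(4 a^3 + 27 b^2) mod 23 = 15
-1728 * (4 a)^3 = -1728 * (4*16)^3 mod 23 = 7
j = 7 * 15^(-1) mod 23 = 2

j = 2 (mod 23)


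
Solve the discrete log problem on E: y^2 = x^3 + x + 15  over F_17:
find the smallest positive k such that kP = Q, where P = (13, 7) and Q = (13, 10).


Enumerate multiples of P until we hit Q = (13, 10):
  1P = (13, 7)
  2P = (16, 8)
  3P = (7, 12)
  4P = (1, 0)
  5P = (7, 5)
  6P = (16, 9)
  7P = (13, 10)
Match found at i = 7.

k = 7


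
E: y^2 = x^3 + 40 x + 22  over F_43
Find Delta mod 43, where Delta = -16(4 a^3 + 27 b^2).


4 a^3 + 27 b^2 = 4*40^3 + 27*22^2 = 256000 + 13068 = 269068
Delta = -16 * (269068) = -4305088
Delta mod 43 = 29

Delta = 29 (mod 43)


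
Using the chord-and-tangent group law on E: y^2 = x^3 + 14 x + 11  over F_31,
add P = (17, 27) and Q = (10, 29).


P != Q, so use the chord formula.
s = (y2 - y1) / (x2 - x1) = (2) / (24) mod 31 = 13
x3 = s^2 - x1 - x2 mod 31 = 13^2 - 17 - 10 = 18
y3 = s (x1 - x3) - y1 mod 31 = 13 * (17 - 18) - 27 = 22

P + Q = (18, 22)


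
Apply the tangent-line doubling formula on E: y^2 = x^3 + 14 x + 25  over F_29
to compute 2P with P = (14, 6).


Doubling: s = (3 x1^2 + a) / (2 y1)
s = (3*14^2 + 14) / (2*6) mod 29 = 26
x3 = s^2 - 2 x1 mod 29 = 26^2 - 2*14 = 10
y3 = s (x1 - x3) - y1 mod 29 = 26 * (14 - 10) - 6 = 11

2P = (10, 11)


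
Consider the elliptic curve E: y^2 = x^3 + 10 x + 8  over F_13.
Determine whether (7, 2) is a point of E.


Check whether y^2 = x^3 + 10 x + 8 (mod 13) for (x, y) = (7, 2).
LHS: y^2 = 2^2 mod 13 = 4
RHS: x^3 + 10 x + 8 = 7^3 + 10*7 + 8 mod 13 = 5
LHS != RHS

No, not on the curve


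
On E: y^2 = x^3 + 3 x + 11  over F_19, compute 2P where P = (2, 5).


Doubling: s = (3 x1^2 + a) / (2 y1)
s = (3*2^2 + 3) / (2*5) mod 19 = 11
x3 = s^2 - 2 x1 mod 19 = 11^2 - 2*2 = 3
y3 = s (x1 - x3) - y1 mod 19 = 11 * (2 - 3) - 5 = 3

2P = (3, 3)


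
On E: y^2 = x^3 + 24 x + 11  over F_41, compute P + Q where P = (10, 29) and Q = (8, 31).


P != Q, so use the chord formula.
s = (y2 - y1) / (x2 - x1) = (2) / (39) mod 41 = 40
x3 = s^2 - x1 - x2 mod 41 = 40^2 - 10 - 8 = 24
y3 = s (x1 - x3) - y1 mod 41 = 40 * (10 - 24) - 29 = 26

P + Q = (24, 26)


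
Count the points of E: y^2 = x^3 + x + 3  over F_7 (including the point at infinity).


For each x in F_7, count y with y^2 = x^3 + 1 x + 3 mod 7:
  x = 4: RHS = 1, y in [1, 6]  -> 2 point(s)
  x = 5: RHS = 0, y in [0]  -> 1 point(s)
  x = 6: RHS = 1, y in [1, 6]  -> 2 point(s)
Affine points: 5. Add the point at infinity: total = 6.

#E(F_7) = 6


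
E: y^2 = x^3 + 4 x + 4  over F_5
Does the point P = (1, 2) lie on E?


Check whether y^2 = x^3 + 4 x + 4 (mod 5) for (x, y) = (1, 2).
LHS: y^2 = 2^2 mod 5 = 4
RHS: x^3 + 4 x + 4 = 1^3 + 4*1 + 4 mod 5 = 4
LHS = RHS

Yes, on the curve


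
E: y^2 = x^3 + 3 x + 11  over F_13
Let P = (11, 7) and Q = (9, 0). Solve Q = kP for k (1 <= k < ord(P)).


Enumerate multiples of P until we hit Q = (9, 0):
  1P = (11, 7)
  2P = (8, 12)
  3P = (4, 3)
  4P = (10, 1)
  5P = (2, 8)
  6P = (9, 0)
Match found at i = 6.

k = 6


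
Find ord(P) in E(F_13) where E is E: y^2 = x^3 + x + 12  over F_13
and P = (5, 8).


Compute successive multiples of P until we hit O:
  1P = (5, 8)
  2P = (2, 3)
  3P = (3, 4)
  4P = (9, 10)
  5P = (9, 3)
  6P = (3, 9)
  7P = (2, 10)
  8P = (5, 5)
  ... (continuing to 9P)
  9P = O

ord(P) = 9


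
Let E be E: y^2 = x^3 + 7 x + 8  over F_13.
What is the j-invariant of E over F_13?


Delta = -16(4 a^3 + 27 b^2) mod 13 = 8
-1728 * (4 a)^3 = -1728 * (4*7)^3 mod 13 = 8
j = 8 * 8^(-1) mod 13 = 1

j = 1 (mod 13)


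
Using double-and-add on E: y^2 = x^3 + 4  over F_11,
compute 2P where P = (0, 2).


k = 2 = 10_2 (binary, LSB first: 01)
Double-and-add from P = (0, 2):
  bit 0 = 0: acc unchanged = O
  bit 1 = 1: acc = O + (0, 9) = (0, 9)

2P = (0, 9)


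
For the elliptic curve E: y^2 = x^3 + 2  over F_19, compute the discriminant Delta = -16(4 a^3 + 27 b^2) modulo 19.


4 a^3 + 27 b^2 = 4*0^3 + 27*2^2 = 0 + 108 = 108
Delta = -16 * (108) = -1728
Delta mod 19 = 1

Delta = 1 (mod 19)


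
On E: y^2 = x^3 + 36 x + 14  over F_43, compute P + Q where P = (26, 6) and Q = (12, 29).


P != Q, so use the chord formula.
s = (y2 - y1) / (x2 - x1) = (23) / (29) mod 43 = 26
x3 = s^2 - x1 - x2 mod 43 = 26^2 - 26 - 12 = 36
y3 = s (x1 - x3) - y1 mod 43 = 26 * (26 - 36) - 6 = 35

P + Q = (36, 35)


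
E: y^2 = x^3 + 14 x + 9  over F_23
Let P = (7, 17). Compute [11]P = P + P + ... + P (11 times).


k = 11 = 1011_2 (binary, LSB first: 1101)
Double-and-add from P = (7, 17):
  bit 0 = 1: acc = O + (7, 17) = (7, 17)
  bit 1 = 1: acc = (7, 17) + (9, 6) = (20, 20)
  bit 2 = 0: acc unchanged = (20, 20)
  bit 3 = 1: acc = (20, 20) + (8, 14) = (1, 1)

11P = (1, 1)


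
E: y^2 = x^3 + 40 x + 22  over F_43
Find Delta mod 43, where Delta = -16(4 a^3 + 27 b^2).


4 a^3 + 27 b^2 = 4*40^3 + 27*22^2 = 256000 + 13068 = 269068
Delta = -16 * (269068) = -4305088
Delta mod 43 = 29

Delta = 29 (mod 43)


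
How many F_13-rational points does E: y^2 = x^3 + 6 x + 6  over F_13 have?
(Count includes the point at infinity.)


For each x in F_13, count y with y^2 = x^3 + 6 x + 6 mod 13:
  x = 1: RHS = 0, y in [0]  -> 1 point(s)
  x = 2: RHS = 0, y in [0]  -> 1 point(s)
  x = 3: RHS = 12, y in [5, 8]  -> 2 point(s)
  x = 4: RHS = 3, y in [4, 9]  -> 2 point(s)
  x = 7: RHS = 1, y in [1, 12]  -> 2 point(s)
  x = 9: RHS = 9, y in [3, 10]  -> 2 point(s)
  x = 10: RHS = 0, y in [0]  -> 1 point(s)
  x = 11: RHS = 12, y in [5, 8]  -> 2 point(s)
  x = 12: RHS = 12, y in [5, 8]  -> 2 point(s)
Affine points: 15. Add the point at infinity: total = 16.

#E(F_13) = 16


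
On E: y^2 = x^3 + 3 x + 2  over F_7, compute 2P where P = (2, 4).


Doubling: s = (3 x1^2 + a) / (2 y1)
s = (3*2^2 + 3) / (2*4) mod 7 = 1
x3 = s^2 - 2 x1 mod 7 = 1^2 - 2*2 = 4
y3 = s (x1 - x3) - y1 mod 7 = 1 * (2 - 4) - 4 = 1

2P = (4, 1)


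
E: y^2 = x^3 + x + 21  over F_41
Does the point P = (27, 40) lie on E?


Check whether y^2 = x^3 + 1 x + 21 (mod 41) for (x, y) = (27, 40).
LHS: y^2 = 40^2 mod 41 = 1
RHS: x^3 + 1 x + 21 = 27^3 + 1*27 + 21 mod 41 = 10
LHS != RHS

No, not on the curve


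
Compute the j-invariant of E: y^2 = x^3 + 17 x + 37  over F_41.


Delta = -16(4 a^3 + 27 b^2) mod 41 = 14
-1728 * (4 a)^3 = -1728 * (4*17)^3 mod 41 = 23
j = 23 * 14^(-1) mod 41 = 28

j = 28 (mod 41)


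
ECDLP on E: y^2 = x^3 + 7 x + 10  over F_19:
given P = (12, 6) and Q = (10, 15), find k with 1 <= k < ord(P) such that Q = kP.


Enumerate multiples of P until we hit Q = (10, 15):
  1P = (12, 6)
  2P = (4, 8)
  3P = (9, 17)
  4P = (3, 18)
  5P = (10, 4)
  6P = (17, 8)
  7P = (16, 0)
  8P = (17, 11)
  9P = (10, 15)
Match found at i = 9.

k = 9


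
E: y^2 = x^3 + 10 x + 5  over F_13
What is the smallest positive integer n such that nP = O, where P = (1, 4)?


Compute successive multiples of P until we hit O:
  1P = (1, 4)
  2P = (11, 9)
  3P = (11, 4)
  4P = (1, 9)
  5P = O

ord(P) = 5


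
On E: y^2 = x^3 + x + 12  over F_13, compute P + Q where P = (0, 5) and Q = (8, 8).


P != Q, so use the chord formula.
s = (y2 - y1) / (x2 - x1) = (3) / (8) mod 13 = 2
x3 = s^2 - x1 - x2 mod 13 = 2^2 - 0 - 8 = 9
y3 = s (x1 - x3) - y1 mod 13 = 2 * (0 - 9) - 5 = 3

P + Q = (9, 3)


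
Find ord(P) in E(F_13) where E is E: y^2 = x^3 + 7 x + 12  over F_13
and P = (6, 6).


Compute successive multiples of P until we hit O:
  1P = (6, 6)
  2P = (5, 9)
  3P = (11, 9)
  4P = (0, 8)
  5P = (10, 4)
  6P = (7, 1)
  7P = (12, 11)
  8P = (4, 0)
  ... (continuing to 16P)
  16P = O

ord(P) = 16


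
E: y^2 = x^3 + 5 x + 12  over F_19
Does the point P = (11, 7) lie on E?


Check whether y^2 = x^3 + 5 x + 12 (mod 19) for (x, y) = (11, 7).
LHS: y^2 = 7^2 mod 19 = 11
RHS: x^3 + 5 x + 12 = 11^3 + 5*11 + 12 mod 19 = 11
LHS = RHS

Yes, on the curve


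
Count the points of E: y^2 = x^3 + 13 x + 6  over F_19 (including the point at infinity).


For each x in F_19, count y with y^2 = x^3 + 13 x + 6 mod 19:
  x = 0: RHS = 6, y in [5, 14]  -> 2 point(s)
  x = 1: RHS = 1, y in [1, 18]  -> 2 point(s)
  x = 5: RHS = 6, y in [5, 14]  -> 2 point(s)
  x = 9: RHS = 16, y in [4, 15]  -> 2 point(s)
  x = 11: RHS = 17, y in [6, 13]  -> 2 point(s)
  x = 12: RHS = 9, y in [3, 16]  -> 2 point(s)
  x = 13: RHS = 16, y in [4, 15]  -> 2 point(s)
  x = 14: RHS = 6, y in [5, 14]  -> 2 point(s)
  x = 15: RHS = 4, y in [2, 17]  -> 2 point(s)
  x = 16: RHS = 16, y in [4, 15]  -> 2 point(s)
  x = 18: RHS = 11, y in [7, 12]  -> 2 point(s)
Affine points: 22. Add the point at infinity: total = 23.

#E(F_19) = 23


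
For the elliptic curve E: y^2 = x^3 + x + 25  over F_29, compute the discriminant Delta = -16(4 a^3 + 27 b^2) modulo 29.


4 a^3 + 27 b^2 = 4*1^3 + 27*25^2 = 4 + 16875 = 16879
Delta = -16 * (16879) = -270064
Delta mod 29 = 13

Delta = 13 (mod 29)


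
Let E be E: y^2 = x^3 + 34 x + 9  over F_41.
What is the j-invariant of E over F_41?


Delta = -16(4 a^3 + 27 b^2) mod 41 = 39
-1728 * (4 a)^3 = -1728 * (4*34)^3 mod 41 = 20
j = 20 * 39^(-1) mod 41 = 31

j = 31 (mod 41)


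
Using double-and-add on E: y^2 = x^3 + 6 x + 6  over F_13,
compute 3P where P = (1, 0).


k = 3 = 11_2 (binary, LSB first: 11)
Double-and-add from P = (1, 0):
  bit 0 = 1: acc = O + (1, 0) = (1, 0)
  bit 1 = 1: acc = (1, 0) + O = (1, 0)

3P = (1, 0)


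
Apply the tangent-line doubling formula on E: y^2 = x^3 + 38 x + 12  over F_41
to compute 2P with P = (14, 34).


Doubling: s = (3 x1^2 + a) / (2 y1)
s = (3*14^2 + 38) / (2*34) mod 41 = 8
x3 = s^2 - 2 x1 mod 41 = 8^2 - 2*14 = 36
y3 = s (x1 - x3) - y1 mod 41 = 8 * (14 - 36) - 34 = 36

2P = (36, 36)


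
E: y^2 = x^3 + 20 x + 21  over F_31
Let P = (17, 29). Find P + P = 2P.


Doubling: s = (3 x1^2 + a) / (2 y1)
s = (3*17^2 + 20) / (2*29) mod 31 = 3
x3 = s^2 - 2 x1 mod 31 = 3^2 - 2*17 = 6
y3 = s (x1 - x3) - y1 mod 31 = 3 * (17 - 6) - 29 = 4

2P = (6, 4)


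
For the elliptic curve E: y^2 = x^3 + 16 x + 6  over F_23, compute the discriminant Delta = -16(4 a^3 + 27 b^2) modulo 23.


4 a^3 + 27 b^2 = 4*16^3 + 27*6^2 = 16384 + 972 = 17356
Delta = -16 * (17356) = -277696
Delta mod 23 = 6

Delta = 6 (mod 23)


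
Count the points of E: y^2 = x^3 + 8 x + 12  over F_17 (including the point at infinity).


For each x in F_17, count y with y^2 = x^3 + 8 x + 12 mod 17:
  x = 1: RHS = 4, y in [2, 15]  -> 2 point(s)
  x = 2: RHS = 2, y in [6, 11]  -> 2 point(s)
  x = 6: RHS = 4, y in [2, 15]  -> 2 point(s)
  x = 10: RHS = 4, y in [2, 15]  -> 2 point(s)
  x = 12: RHS = 0, y in [0]  -> 1 point(s)
  x = 13: RHS = 1, y in [1, 16]  -> 2 point(s)
Affine points: 11. Add the point at infinity: total = 12.

#E(F_17) = 12


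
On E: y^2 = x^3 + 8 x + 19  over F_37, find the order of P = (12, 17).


Compute successive multiples of P until we hit O:
  1P = (12, 17)
  2P = (23, 30)
  3P = (30, 29)
  4P = (16, 5)
  5P = (18, 1)
  6P = (10, 27)
  7P = (3, 12)
  8P = (15, 6)
  ... (continuing to 21P)
  21P = O

ord(P) = 21


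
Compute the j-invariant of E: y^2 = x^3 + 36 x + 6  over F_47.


Delta = -16(4 a^3 + 27 b^2) mod 47 = 25
-1728 * (4 a)^3 = -1728 * (4*36)^3 mod 47 = 15
j = 15 * 25^(-1) mod 47 = 10

j = 10 (mod 47)


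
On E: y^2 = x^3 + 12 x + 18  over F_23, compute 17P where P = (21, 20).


k = 17 = 10001_2 (binary, LSB first: 10001)
Double-and-add from P = (21, 20):
  bit 0 = 1: acc = O + (21, 20) = (21, 20)
  bit 1 = 0: acc unchanged = (21, 20)
  bit 2 = 0: acc unchanged = (21, 20)
  bit 3 = 0: acc unchanged = (21, 20)
  bit 4 = 1: acc = (21, 20) + (2, 2) = (3, 14)

17P = (3, 14)


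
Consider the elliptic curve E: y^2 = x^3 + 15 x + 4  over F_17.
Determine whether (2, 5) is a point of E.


Check whether y^2 = x^3 + 15 x + 4 (mod 17) for (x, y) = (2, 5).
LHS: y^2 = 5^2 mod 17 = 8
RHS: x^3 + 15 x + 4 = 2^3 + 15*2 + 4 mod 17 = 8
LHS = RHS

Yes, on the curve


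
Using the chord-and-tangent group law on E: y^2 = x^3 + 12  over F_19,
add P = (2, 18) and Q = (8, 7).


P != Q, so use the chord formula.
s = (y2 - y1) / (x2 - x1) = (8) / (6) mod 19 = 14
x3 = s^2 - x1 - x2 mod 19 = 14^2 - 2 - 8 = 15
y3 = s (x1 - x3) - y1 mod 19 = 14 * (2 - 15) - 18 = 9

P + Q = (15, 9)
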